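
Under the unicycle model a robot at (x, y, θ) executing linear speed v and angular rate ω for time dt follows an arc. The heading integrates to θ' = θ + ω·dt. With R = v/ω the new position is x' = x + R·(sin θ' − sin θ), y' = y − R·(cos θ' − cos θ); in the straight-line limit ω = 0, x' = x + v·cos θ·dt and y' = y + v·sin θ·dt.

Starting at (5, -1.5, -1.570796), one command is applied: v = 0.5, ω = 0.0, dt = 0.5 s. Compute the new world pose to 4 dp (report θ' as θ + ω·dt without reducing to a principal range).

(5.0000, -1.7500, -1.5708)

θ' = -1.5708 + 0.0·0.5 = -1.5708
ω = 0 → straight: x' = 5 + 0.5·cos(-1.5708)·0.5 = 5.0000
y' = -1.5 + 0.5·sin(-1.5708)·0.5 = -1.7500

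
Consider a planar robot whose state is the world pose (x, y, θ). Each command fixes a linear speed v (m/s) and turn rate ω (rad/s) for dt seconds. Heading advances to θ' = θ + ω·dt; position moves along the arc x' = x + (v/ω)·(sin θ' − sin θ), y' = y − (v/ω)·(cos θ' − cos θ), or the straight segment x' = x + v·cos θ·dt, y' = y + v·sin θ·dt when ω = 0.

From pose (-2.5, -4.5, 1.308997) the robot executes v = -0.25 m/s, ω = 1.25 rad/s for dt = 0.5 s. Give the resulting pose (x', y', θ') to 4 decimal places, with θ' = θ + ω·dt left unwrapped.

θ' = 1.3090 + 1.25·0.5 = 1.9340
R = v/ω = -0.25/1.25 = -0.2000
x' = -2.5 + -0.2000·(sin 1.9340 − sin 1.3090) = -2.4938
y' = -4.5 − -0.2000·(cos 1.9340 − cos 1.3090) = -4.6228

(-2.4938, -4.6228, 1.9340)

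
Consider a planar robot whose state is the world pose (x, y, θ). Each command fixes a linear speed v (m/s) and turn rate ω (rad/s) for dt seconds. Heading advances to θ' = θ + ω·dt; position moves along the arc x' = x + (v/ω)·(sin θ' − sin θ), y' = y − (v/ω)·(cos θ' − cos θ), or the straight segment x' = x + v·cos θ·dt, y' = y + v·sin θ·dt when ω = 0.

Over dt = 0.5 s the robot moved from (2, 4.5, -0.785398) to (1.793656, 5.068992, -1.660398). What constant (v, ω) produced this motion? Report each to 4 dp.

Δθ = -1.660398 − -0.785398 = -0.875000
ω = Δθ/dt = -0.875000/0.5 = -1.7500
R = −Δy/(cos θ' − cos θ) = 0.7143
v = R·ω = 0.7143·-1.7500 = -1.2500

v = -1.2500, ω = -1.7500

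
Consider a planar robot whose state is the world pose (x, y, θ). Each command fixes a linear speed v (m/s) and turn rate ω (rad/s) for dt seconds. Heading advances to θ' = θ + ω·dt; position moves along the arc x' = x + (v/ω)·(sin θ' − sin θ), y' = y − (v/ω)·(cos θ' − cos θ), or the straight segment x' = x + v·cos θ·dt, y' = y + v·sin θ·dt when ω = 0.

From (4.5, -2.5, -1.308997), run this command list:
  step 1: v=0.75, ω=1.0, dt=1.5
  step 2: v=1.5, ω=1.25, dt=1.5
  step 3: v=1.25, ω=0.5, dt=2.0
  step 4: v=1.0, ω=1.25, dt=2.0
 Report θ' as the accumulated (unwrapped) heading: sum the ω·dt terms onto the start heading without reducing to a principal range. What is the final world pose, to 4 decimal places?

step 1: θ'=0.1910 (R=0.7500) → pose (5.3668, -3.0422, 0.1910)
step 2: θ'=2.0660 (R=1.2000) → pose (6.1949, -1.2938, 2.0660)
step 3: θ'=3.0660 (R=2.5000) → pose (4.1840, 0.0110, 3.0660)
step 4: θ'=5.5660 (R=0.8000) → pose (3.5978, -1.3896, 5.5660)

(3.5978, -1.3896, 5.5660)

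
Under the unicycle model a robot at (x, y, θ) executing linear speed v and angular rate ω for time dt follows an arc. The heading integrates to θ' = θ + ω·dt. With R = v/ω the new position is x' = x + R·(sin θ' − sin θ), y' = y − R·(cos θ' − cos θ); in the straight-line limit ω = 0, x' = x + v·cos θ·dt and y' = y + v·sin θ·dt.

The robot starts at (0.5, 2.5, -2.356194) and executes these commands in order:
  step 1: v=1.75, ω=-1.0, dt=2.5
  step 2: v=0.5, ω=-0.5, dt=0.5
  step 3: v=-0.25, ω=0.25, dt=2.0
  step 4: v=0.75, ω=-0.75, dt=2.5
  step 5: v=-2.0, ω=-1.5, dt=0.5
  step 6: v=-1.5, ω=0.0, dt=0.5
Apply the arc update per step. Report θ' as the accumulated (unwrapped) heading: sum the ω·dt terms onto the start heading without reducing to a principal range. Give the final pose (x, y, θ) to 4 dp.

step 1: θ'=-4.8562 (R=-1.7500) → pose (-2.4694, 3.9882, -4.8562)
step 2: θ'=-5.1062 (R=-1.0000) → pose (-2.4032, 4.2286, -5.1062)
step 3: θ'=-4.6062 (R=-1.0000) → pose (-2.4741, 3.7389, -4.6062)
step 4: θ'=-6.4812 (R=-1.0000) → pose (-1.2830, 4.8254, -6.4812)
step 5: θ'=-7.2312 (R=1.3333) → pose (-2.1037, 5.3549, -7.2312)
step 6: θ'=-7.2312 (straight) → pose (-2.5412, 5.9641, -7.2312)

(-2.5412, 5.9641, -7.2312)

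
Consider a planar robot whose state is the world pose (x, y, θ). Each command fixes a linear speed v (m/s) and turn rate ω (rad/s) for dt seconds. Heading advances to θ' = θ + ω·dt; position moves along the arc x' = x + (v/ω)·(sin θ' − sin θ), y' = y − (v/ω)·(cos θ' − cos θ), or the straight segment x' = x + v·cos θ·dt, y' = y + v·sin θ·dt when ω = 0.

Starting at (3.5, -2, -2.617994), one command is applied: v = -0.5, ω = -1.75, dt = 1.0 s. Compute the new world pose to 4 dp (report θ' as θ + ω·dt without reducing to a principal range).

(3.9118, -2.1510, -4.3680)

θ' = -2.6180 + -1.75·1.0 = -4.3680
R = v/ω = -0.5/-1.75 = 0.2857
x' = 3.5 + 0.2857·(sin -4.3680 − sin -2.6180) = 3.9118
y' = -2 − 0.2857·(cos -4.3680 − cos -2.6180) = -2.1510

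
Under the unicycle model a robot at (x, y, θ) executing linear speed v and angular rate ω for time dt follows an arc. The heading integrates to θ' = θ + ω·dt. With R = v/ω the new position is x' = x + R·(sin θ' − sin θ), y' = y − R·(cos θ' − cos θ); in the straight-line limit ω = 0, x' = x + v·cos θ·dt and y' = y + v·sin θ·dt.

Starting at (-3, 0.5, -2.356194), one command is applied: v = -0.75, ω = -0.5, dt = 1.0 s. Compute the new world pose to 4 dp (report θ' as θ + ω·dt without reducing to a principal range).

θ' = -2.3562 + -0.5·1.0 = -2.8562
R = v/ω = -0.75/-0.5 = 1.5000
x' = -3 + 1.5000·(sin -2.8562 − sin -2.3562) = -2.3616
y' = 0.5 − 1.5000·(cos -2.8562 − cos -2.3562) = 0.8787

(-2.3616, 0.8787, -2.8562)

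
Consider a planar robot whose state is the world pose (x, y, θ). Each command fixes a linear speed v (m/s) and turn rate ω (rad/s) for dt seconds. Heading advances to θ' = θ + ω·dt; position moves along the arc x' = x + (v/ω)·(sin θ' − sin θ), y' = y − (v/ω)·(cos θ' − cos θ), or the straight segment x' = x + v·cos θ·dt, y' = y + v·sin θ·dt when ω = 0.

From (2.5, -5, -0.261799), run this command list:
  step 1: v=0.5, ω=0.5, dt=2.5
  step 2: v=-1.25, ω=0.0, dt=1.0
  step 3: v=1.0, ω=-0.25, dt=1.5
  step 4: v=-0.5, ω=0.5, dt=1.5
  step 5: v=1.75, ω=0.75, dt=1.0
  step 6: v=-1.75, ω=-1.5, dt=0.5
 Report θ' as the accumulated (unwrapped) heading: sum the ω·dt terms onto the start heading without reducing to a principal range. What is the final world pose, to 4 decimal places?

step 1: θ'=0.9882 (R=1.0000) → pose (3.5939, -4.5843, 0.9882)
step 2: θ'=0.9882 (straight) → pose (2.9061, -5.6281, 0.9882)
step 3: θ'=0.6132 (R=-4.0000) → pose (3.9443, -4.5576, 0.6132)
step 4: θ'=1.3632 (R=-1.0000) → pose (3.5413, -5.1693, 1.3632)
step 5: θ'=2.1132 (R=2.3333) → pose (3.2565, -3.4839, 2.1132)
step 6: θ'=1.3632 (R=1.1667) → pose (3.3989, -4.3266, 1.3632)

(3.3989, -4.3266, 1.3632)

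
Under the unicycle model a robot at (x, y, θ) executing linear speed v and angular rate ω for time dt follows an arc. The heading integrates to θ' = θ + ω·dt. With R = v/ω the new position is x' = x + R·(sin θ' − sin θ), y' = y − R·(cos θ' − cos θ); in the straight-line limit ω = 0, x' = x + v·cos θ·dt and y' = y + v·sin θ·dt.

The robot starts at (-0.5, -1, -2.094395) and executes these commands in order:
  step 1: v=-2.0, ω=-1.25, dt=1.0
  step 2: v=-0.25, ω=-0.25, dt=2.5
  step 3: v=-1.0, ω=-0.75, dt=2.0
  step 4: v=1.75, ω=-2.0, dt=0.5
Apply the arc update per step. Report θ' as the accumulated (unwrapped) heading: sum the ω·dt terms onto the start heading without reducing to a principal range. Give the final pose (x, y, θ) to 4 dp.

step 1: θ'=-3.3444 (R=1.6000) → pose (1.2079, -0.2328, -3.3444)
step 2: θ'=-3.9694 (R=1.0000) → pose (1.7429, -0.5358, -3.9694)
step 3: θ'=-5.4694 (R=1.3333) → pose (1.7302, -2.3535, -5.4694)
step 4: θ'=-6.4694 (R=-0.8750) → pose (2.5282, -2.0945, -6.4694)

(2.5282, -2.0945, -6.4694)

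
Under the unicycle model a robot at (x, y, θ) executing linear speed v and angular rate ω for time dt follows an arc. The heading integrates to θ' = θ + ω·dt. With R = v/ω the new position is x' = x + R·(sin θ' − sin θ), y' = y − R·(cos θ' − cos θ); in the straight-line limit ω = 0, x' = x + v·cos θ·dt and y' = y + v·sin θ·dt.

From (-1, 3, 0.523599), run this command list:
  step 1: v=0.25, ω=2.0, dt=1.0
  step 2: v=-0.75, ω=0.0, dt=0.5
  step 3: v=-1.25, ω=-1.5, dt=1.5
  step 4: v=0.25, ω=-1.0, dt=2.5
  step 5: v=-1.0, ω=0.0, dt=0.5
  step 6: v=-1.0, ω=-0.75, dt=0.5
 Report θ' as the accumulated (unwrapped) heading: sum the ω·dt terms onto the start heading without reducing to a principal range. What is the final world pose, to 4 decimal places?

step 1: θ'=2.5236 (R=0.1250) → pose (-0.9901, 3.2101, 2.5236)
step 2: θ'=2.5236 (straight) → pose (-0.6844, 2.9929, 2.5236)
step 3: θ'=0.2736 (R=0.8333) → pose (-0.9421, 1.5113, 0.2736)
step 4: θ'=-2.2264 (R=-0.2500) → pose (-0.6764, 1.1182, -2.2264)
step 5: θ'=-2.2264 (straight) → pose (-0.3716, 1.5145, -2.2264)
step 6: θ'=-2.6014 (R=1.3333) → pose (-0.0004, 1.8452, -2.6014)

(-0.0004, 1.8452, -2.6014)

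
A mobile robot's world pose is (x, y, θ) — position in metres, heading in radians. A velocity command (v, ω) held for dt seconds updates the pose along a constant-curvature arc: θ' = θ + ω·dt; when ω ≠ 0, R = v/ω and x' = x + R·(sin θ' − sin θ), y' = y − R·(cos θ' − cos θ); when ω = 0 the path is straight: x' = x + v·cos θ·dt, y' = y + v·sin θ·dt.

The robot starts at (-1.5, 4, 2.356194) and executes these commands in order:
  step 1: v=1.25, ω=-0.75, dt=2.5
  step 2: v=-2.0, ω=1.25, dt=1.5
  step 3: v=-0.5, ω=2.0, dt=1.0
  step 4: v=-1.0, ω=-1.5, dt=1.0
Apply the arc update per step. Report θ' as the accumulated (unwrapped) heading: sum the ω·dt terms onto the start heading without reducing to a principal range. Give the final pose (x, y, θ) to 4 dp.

step 1: θ'=0.4812 (R=-1.6667) → pose (-1.0929, 6.6559, 0.4812)
step 2: θ'=2.3562 (R=-1.6000) → pose (-1.4837, 4.1062, 2.3562)
step 3: θ'=4.3562 (R=-0.2500) → pose (-1.0726, 4.1958, 4.3562)
step 4: θ'=2.8562 (R=0.6667) → pose (-0.2601, 4.6031, 2.8562)

(-0.2601, 4.6031, 2.8562)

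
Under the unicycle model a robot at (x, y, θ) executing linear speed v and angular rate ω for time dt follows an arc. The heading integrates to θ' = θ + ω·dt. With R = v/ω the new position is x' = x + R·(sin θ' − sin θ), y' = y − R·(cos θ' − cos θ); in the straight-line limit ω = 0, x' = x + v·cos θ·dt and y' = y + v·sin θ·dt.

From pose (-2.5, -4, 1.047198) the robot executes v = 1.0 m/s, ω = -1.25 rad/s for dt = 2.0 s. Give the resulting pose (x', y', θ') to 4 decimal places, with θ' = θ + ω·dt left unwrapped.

θ' = 1.0472 + -1.25·2.0 = -1.4528
R = v/ω = 1.0/-1.25 = -0.8000
x' = -2.5 + -0.8000·(sin -1.4528 − sin 1.0472) = -1.0127
y' = -4 − -0.8000·(cos -1.4528 − cos 1.0472) = -4.3058

(-1.0127, -4.3058, -1.4528)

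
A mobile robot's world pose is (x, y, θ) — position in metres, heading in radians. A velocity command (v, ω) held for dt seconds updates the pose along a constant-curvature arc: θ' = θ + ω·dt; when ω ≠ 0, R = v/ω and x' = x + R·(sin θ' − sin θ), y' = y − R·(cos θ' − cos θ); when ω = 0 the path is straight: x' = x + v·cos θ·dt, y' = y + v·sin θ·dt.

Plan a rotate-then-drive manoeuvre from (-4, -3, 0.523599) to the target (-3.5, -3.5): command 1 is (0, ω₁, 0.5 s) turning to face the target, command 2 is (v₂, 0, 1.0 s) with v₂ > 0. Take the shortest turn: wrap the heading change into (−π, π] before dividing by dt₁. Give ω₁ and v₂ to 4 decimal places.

ω₁ = -2.6180, v₂ = 0.7071

heading to target = atan2(-3.5−-3, -3.5−-4) = -0.7854
Δθ = wrap(-0.7854 − 0.5236) = -1.3090; ω₁ = Δθ/dt₁ = -2.6180
distance = √((-3.5−-4)² + (-3.5−-3)²) = 0.7071; v₂ = distance/dt₂ = 0.7071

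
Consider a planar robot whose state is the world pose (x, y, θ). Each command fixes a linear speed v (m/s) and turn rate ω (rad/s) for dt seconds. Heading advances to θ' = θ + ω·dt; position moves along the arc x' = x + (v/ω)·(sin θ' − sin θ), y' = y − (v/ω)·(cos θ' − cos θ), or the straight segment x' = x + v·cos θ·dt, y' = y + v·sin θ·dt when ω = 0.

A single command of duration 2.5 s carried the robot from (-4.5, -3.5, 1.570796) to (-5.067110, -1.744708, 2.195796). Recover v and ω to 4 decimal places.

Δθ = 2.195796 − 1.570796 = 0.625000
ω = Δθ/dt = 0.625000/2.5 = 0.2500
R = −Δy/(cos θ' − cos θ) = 3.0000
v = R·ω = 3.0000·0.2500 = 0.7500

v = 0.7500, ω = 0.2500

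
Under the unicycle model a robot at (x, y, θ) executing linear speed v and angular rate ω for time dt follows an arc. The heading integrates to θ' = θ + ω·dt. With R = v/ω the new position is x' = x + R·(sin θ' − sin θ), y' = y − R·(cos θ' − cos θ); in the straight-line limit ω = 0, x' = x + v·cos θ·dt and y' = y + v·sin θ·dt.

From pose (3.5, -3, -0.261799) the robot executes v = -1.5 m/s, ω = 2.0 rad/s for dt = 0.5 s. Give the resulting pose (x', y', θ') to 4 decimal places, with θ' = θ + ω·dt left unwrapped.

(2.8012, -3.1697, 0.7382)

θ' = -0.2618 + 2.0·0.5 = 0.7382
R = v/ω = -1.5/2.0 = -0.7500
x' = 3.5 + -0.7500·(sin 0.7382 − sin -0.2618) = 2.8012
y' = -3 − -0.7500·(cos 0.7382 − cos -0.2618) = -3.1697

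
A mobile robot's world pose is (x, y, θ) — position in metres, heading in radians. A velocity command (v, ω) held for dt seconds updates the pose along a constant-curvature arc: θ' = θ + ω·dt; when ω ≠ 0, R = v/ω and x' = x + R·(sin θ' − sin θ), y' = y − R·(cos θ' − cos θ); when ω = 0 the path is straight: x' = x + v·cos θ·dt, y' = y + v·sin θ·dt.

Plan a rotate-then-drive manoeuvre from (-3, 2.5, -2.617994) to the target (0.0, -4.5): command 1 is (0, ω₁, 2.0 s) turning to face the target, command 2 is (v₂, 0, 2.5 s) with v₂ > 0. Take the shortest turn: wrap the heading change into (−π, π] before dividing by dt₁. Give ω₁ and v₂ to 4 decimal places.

heading to target = atan2(-4.5−2.5, 0−-3) = -1.1659
Δθ = wrap(-1.1659 − -2.6180) = 1.4521; ω₁ = Δθ/dt₁ = 0.7260
distance = √((0−-3)² + (-4.5−2.5)²) = 7.6158; v₂ = distance/dt₂ = 3.0463

ω₁ = 0.7260, v₂ = 3.0463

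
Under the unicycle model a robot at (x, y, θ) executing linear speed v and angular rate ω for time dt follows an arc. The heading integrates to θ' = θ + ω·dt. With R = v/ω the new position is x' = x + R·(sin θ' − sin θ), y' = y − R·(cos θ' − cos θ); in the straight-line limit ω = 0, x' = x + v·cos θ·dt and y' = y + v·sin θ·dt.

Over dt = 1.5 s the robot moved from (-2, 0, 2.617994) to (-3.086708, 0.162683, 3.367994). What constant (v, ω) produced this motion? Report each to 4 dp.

v = 0.7500, ω = 0.5000

Δθ = 3.367994 − 2.617994 = 0.750000
ω = Δθ/dt = 0.750000/1.5 = 0.5000
R = Δx/(sin θ' − sin θ) = 1.5000
v = R·ω = 1.5000·0.5000 = 0.7500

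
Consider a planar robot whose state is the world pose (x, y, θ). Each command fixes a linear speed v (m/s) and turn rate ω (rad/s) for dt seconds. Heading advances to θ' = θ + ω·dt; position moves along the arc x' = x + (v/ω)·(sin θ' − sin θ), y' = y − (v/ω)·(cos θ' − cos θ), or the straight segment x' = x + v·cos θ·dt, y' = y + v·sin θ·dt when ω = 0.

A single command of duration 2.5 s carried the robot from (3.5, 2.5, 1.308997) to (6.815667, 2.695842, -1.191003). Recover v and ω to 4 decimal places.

v = 1.7500, ω = -1.0000

Δθ = -1.191003 − 1.308997 = -2.500000
ω = Δθ/dt = -2.500000/2.5 = -1.0000
R = Δx/(sin θ' − sin θ) = -1.7500
v = R·ω = -1.7500·-1.0000 = 1.7500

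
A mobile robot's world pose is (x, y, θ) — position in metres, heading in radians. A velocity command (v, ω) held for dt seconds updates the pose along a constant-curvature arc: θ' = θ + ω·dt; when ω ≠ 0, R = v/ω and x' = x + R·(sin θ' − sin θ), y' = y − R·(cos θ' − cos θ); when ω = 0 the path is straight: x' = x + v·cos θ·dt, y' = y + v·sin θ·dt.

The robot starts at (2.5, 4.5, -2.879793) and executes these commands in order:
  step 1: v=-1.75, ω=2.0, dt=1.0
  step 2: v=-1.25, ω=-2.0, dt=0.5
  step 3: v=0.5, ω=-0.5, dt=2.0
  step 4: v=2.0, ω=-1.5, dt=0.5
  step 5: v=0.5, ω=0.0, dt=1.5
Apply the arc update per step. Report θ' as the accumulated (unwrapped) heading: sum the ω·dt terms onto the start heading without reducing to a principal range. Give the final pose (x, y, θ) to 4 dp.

(0.5074, 6.2915, -3.6298)

step 1: θ'=-0.8798 (R=-0.8750) → pose (2.9478, 5.9028, -0.8798)
step 2: θ'=-1.8798 (R=0.6250) → pose (2.8340, 6.4912, -1.8798)
step 3: θ'=-2.8798 (R=-1.0000) → pose (2.1402, 5.8294, -2.8798)
step 4: θ'=-3.6298 (R=-1.3333) → pose (1.1697, 5.9397, -3.6298)
step 5: θ'=-3.6298 (straight) → pose (0.5074, 6.2915, -3.6298)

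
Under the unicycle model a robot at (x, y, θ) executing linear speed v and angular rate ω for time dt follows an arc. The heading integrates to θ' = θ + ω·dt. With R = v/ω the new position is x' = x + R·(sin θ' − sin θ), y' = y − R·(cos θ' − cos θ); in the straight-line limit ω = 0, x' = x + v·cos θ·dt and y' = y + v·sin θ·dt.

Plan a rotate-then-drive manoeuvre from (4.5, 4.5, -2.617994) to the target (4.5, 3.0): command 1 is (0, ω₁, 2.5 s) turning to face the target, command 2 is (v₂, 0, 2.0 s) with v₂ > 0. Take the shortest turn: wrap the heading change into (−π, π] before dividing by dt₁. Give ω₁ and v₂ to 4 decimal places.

ω₁ = 0.4189, v₂ = 0.7500

heading to target = atan2(3−4.5, 4.5−4.5) = -1.5708
Δθ = wrap(-1.5708 − -2.6180) = 1.0472; ω₁ = Δθ/dt₁ = 0.4189
distance = √((4.5−4.5)² + (3−4.5)²) = 1.5000; v₂ = distance/dt₂ = 0.7500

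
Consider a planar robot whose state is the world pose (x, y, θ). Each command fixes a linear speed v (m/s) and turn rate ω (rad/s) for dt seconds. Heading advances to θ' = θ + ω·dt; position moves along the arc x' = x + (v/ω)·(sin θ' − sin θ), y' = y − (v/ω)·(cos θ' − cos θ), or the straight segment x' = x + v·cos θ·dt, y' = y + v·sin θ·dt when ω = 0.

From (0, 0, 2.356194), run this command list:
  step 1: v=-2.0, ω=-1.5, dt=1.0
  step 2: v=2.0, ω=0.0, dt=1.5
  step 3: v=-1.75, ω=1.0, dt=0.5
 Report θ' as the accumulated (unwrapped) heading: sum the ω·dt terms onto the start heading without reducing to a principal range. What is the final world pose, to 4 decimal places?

(1.6423, -0.3246, 1.3562)

step 1: θ'=0.8562 (R=1.3333) → pose (0.0643, -1.8166, 0.8562)
step 2: θ'=0.8562 (straight) → pose (2.0303, 0.4495, 0.8562)
step 3: θ'=1.3562 (R=-1.7500) → pose (1.6423, -0.3246, 1.3562)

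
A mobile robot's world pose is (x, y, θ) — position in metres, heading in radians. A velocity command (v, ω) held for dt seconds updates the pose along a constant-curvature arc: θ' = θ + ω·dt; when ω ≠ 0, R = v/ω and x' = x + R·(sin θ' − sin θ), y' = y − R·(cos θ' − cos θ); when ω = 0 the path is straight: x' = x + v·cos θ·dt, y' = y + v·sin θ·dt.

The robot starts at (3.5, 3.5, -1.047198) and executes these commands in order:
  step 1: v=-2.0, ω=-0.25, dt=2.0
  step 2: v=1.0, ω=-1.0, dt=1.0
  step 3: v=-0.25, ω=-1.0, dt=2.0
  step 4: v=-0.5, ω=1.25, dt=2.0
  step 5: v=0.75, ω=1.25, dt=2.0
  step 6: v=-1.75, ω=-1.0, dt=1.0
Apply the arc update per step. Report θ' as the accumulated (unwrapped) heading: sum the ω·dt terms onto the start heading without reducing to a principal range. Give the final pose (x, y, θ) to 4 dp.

step 1: θ'=-1.5472 (R=8.0000) → pose (2.4304, 7.3112, -1.5472)
step 2: θ'=-2.5472 (R=-1.0000) → pose (1.9907, 6.4591, -2.5472)
step 3: θ'=-4.5472 (R=0.2500) → pose (2.3773, 6.2931, -4.5472)
step 4: θ'=-2.0472 (R=-0.4000) → pose (3.1273, 6.1755, -2.0472)
step 5: θ'=0.4528 (R=0.6000) → pose (3.9230, 5.3608, 0.4528)
step 6: θ'=-0.5472 (R=1.7500) → pose (2.2469, 5.4400, -0.5472)

(2.2469, 5.4400, -0.5472)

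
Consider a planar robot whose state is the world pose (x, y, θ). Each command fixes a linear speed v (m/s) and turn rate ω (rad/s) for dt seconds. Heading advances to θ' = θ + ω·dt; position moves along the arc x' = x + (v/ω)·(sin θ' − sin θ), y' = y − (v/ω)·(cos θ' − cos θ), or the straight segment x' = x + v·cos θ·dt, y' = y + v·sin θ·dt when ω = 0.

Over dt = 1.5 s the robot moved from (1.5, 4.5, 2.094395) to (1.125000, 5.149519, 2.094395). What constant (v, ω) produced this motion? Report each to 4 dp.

Δθ = 2.094395 − 2.094395 = 0.000000
ω = Δθ/dt = 0.000000/1.5 = 0.0000
ω = 0 → v = (Δx·cos θ + Δy·sin θ)/dt = 0.5000

v = 0.5000, ω = 0.0000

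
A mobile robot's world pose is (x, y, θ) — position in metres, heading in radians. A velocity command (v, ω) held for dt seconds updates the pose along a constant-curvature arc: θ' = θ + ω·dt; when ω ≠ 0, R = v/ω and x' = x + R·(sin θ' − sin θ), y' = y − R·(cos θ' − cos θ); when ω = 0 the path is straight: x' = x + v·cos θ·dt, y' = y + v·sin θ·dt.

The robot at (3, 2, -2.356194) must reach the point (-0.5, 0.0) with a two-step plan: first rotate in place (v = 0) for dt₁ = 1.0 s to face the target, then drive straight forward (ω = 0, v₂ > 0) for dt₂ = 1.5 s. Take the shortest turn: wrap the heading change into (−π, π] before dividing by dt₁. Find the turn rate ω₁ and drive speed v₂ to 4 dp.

heading to target = atan2(0−2, -0.5−3) = -2.6224
Δθ = wrap(-2.6224 − -2.3562) = -0.2663; ω₁ = Δθ/dt₁ = -0.2663
distance = √((-0.5−3)² + (0−2)²) = 4.0311; v₂ = distance/dt₂ = 2.6874

ω₁ = -0.2663, v₂ = 2.6874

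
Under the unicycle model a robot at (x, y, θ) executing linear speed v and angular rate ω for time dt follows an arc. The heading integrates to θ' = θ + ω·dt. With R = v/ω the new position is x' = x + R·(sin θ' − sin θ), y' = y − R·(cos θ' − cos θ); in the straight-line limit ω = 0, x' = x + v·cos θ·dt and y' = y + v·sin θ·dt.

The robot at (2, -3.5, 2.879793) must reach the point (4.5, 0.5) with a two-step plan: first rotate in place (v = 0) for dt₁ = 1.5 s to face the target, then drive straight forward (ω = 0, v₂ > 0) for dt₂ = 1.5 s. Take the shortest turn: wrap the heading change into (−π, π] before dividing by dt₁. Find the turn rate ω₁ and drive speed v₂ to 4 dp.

heading to target = atan2(0.5−-3.5, 4.5−2) = 1.0122
Δθ = wrap(1.0122 − 2.8798) = -1.8676; ω₁ = Δθ/dt₁ = -1.2451
distance = √((4.5−2)² + (0.5−-3.5)²) = 4.7170; v₂ = distance/dt₂ = 3.1447

ω₁ = -1.2451, v₂ = 3.1447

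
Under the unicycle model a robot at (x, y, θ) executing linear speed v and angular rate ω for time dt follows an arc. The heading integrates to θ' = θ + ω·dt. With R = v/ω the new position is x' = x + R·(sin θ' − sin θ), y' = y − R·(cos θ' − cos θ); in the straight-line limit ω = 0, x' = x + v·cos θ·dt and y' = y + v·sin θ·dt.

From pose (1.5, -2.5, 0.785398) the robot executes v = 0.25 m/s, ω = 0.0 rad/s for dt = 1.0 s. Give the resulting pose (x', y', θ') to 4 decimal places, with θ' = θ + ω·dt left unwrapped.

θ' = 0.7854 + 0.0·1.0 = 0.7854
ω = 0 → straight: x' = 1.5 + 0.25·cos(0.7854)·1.0 = 1.6768
y' = -2.5 + 0.25·sin(0.7854)·1.0 = -2.3232

(1.6768, -2.3232, 0.7854)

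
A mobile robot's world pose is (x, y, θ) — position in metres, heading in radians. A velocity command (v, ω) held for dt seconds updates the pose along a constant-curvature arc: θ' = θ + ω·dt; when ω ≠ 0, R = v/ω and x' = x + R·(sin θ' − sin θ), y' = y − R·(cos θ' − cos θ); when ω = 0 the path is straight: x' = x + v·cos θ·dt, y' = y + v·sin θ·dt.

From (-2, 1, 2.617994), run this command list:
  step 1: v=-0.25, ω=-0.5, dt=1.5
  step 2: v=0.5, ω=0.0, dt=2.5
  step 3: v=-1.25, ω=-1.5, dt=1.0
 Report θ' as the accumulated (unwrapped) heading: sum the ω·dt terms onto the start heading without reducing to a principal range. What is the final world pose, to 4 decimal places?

step 1: θ'=1.8680 (R=0.5000) → pose (-1.7719, 0.7134, 1.8680)
step 2: θ'=1.8680 (straight) → pose (-2.1380, 1.9086, 1.8680)
step 3: θ'=0.3680 (R=0.8333) → pose (-2.6350, 0.8870, 0.3680)

(-2.6350, 0.8870, 0.3680)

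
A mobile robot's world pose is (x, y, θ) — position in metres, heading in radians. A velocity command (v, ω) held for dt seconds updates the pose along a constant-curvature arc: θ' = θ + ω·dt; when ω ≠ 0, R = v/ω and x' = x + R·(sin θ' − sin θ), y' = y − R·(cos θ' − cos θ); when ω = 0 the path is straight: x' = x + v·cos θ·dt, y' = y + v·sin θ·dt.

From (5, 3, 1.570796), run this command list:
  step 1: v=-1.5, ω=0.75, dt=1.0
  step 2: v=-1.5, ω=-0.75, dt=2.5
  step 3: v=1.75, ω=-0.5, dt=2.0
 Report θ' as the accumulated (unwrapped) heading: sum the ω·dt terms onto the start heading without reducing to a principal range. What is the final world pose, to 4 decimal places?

(8.2866, -1.7129, -0.5542)

step 1: θ'=2.3208 (R=-2.0000) → pose (5.5366, 1.6367, 2.3208)
step 2: θ'=0.4458 (R=2.0000) → pose (4.9356, -1.5311, 0.4458)
step 3: θ'=-0.5542 (R=-3.5000) → pose (8.2866, -1.7129, -0.5542)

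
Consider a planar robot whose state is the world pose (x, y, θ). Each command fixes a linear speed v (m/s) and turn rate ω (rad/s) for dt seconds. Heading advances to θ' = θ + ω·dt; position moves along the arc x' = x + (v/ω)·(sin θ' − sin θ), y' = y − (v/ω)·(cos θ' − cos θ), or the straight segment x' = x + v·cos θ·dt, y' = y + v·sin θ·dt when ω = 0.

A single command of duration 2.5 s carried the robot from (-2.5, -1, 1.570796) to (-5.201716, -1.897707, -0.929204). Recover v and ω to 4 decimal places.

v = -1.5000, ω = -1.0000

Δθ = -0.929204 − 1.570796 = -2.500000
ω = Δθ/dt = -2.500000/2.5 = -1.0000
R = Δx/(sin θ' − sin θ) = 1.5000
v = R·ω = 1.5000·-1.0000 = -1.5000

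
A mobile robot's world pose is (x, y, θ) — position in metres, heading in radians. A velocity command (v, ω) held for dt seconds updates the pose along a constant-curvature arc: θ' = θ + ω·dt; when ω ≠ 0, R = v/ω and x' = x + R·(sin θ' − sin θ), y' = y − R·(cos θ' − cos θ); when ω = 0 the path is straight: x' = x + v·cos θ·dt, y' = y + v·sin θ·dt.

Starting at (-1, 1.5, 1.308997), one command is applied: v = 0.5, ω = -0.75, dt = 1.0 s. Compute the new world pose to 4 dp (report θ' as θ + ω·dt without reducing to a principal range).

θ' = 1.3090 + -0.75·1.0 = 0.5590
R = v/ω = 0.5/-0.75 = -0.6667
x' = -1 + -0.6667·(sin 0.5590 − sin 1.3090) = -0.7096
y' = 1.5 − -0.6667·(cos 0.5590 − cos 1.3090) = 1.8926

(-0.7096, 1.8926, 0.5590)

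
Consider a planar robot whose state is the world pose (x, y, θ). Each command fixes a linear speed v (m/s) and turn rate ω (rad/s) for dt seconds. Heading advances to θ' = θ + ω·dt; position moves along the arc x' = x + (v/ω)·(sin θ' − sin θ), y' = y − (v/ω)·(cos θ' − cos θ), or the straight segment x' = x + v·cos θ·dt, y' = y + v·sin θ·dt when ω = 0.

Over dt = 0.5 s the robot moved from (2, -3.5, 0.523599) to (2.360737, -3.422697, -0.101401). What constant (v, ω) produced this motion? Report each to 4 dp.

Δθ = -0.101401 − 0.523599 = -0.625000
ω = Δθ/dt = -0.625000/0.5 = -1.2500
R = Δx/(sin θ' − sin θ) = -0.6000
v = R·ω = -0.6000·-1.2500 = 0.7500

v = 0.7500, ω = -1.2500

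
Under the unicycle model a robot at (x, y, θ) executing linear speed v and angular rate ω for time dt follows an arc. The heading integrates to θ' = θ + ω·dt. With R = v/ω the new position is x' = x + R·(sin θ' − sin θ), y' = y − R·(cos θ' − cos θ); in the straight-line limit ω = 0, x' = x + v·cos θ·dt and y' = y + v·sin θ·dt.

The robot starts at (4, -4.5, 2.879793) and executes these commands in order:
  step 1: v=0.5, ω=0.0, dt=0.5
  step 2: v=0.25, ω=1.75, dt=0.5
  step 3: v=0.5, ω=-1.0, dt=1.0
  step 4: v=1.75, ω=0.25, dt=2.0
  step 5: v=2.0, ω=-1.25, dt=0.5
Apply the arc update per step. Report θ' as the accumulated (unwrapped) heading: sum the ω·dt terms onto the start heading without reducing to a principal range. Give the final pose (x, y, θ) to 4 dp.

step 1: θ'=2.8798 (straight) → pose (3.7585, -4.4353, 2.8798)
step 2: θ'=3.7548 (R=0.1429) → pose (3.6393, -4.4565, 3.7548)
step 3: θ'=2.7548 (R=-0.5000) → pose (3.1630, -4.5106, 2.7548)
step 4: θ'=3.2548 (R=7.0000) → pose (-0.2683, -4.0383, 3.2548)
step 5: θ'=2.6298 (R=-1.6000) → pose (-1.2327, -3.8435, 2.6298)

(-1.2327, -3.8435, 2.6298)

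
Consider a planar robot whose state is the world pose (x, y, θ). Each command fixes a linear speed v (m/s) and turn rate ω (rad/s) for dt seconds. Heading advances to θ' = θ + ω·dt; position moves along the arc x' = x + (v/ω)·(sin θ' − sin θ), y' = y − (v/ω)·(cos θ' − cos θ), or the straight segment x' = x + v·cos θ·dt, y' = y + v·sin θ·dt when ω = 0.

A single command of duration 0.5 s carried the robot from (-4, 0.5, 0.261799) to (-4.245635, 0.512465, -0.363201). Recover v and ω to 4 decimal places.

Δθ = -0.363201 − 0.261799 = -0.625000
ω = Δθ/dt = -0.625000/0.5 = -1.2500
R = Δx/(sin θ' − sin θ) = 0.4000
v = R·ω = 0.4000·-1.2500 = -0.5000

v = -0.5000, ω = -1.2500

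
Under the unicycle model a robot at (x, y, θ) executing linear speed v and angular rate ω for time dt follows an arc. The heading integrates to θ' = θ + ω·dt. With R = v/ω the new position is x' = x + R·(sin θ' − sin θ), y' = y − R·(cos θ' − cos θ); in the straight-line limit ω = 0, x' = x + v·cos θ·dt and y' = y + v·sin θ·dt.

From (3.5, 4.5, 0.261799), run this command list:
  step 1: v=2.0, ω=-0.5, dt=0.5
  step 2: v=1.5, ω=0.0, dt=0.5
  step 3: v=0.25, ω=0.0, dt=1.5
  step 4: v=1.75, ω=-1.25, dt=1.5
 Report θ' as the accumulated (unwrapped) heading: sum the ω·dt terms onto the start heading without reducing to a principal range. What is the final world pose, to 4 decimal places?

step 1: θ'=0.0118 (R=-4.0000) → pose (4.4881, 4.6360, 0.0118)
step 2: θ'=0.0118 (straight) → pose (5.2380, 4.6449, 0.0118)
step 3: θ'=0.0118 (straight) → pose (5.6130, 4.6493, 0.0118)
step 4: θ'=-1.8632 (R=-1.4000) → pose (6.9701, 2.8458, -1.8632)

(6.9701, 2.8458, -1.8632)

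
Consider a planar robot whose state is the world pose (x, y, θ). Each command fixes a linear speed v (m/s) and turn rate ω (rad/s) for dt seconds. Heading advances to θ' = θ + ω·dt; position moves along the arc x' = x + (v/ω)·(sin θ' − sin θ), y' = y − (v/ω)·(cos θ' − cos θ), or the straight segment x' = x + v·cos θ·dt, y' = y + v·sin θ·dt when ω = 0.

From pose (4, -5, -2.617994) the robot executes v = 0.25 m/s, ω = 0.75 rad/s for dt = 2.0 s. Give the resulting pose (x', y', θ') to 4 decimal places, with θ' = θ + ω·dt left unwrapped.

θ' = -2.6180 + 0.75·2.0 = -1.1180
R = v/ω = 0.25/0.75 = 0.3333
x' = 4 + 0.3333·(sin -1.1180 − sin -2.6180) = 3.8669
y' = -5 − 0.3333·(cos -1.1180 − cos -2.6180) = -5.4345

(3.8669, -5.4345, -1.1180)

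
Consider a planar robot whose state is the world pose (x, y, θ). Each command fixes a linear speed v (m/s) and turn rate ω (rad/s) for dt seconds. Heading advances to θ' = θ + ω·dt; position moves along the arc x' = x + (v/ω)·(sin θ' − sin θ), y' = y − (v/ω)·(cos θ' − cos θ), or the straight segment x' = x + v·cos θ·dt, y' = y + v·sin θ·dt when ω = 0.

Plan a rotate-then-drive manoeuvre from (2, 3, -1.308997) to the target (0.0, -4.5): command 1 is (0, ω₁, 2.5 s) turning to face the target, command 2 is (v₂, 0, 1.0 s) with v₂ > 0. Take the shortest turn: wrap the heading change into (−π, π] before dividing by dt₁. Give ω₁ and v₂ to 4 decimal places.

ω₁ = -0.2090, v₂ = 7.7621

heading to target = atan2(-4.5−3, 0−2) = -1.8314
Δθ = wrap(-1.8314 − -1.3090) = -0.5224; ω₁ = Δθ/dt₁ = -0.2090
distance = √((0−2)² + (-4.5−3)²) = 7.7621; v₂ = distance/dt₂ = 7.7621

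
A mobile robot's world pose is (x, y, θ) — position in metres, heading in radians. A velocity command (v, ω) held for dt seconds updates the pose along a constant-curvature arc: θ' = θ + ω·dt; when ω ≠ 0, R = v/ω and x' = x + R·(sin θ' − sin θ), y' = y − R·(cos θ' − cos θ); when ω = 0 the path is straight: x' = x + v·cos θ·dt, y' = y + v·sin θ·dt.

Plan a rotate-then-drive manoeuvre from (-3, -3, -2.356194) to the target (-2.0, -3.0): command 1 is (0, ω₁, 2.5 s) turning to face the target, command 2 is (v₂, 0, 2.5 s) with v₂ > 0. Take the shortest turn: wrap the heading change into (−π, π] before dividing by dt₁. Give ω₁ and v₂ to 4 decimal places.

ω₁ = 0.9425, v₂ = 0.4000

heading to target = atan2(-3−-3, -2−-3) = 0.0000
Δθ = wrap(0.0000 − -2.3562) = 2.3562; ω₁ = Δθ/dt₁ = 0.9425
distance = √((-2−-3)² + (-3−-3)²) = 1.0000; v₂ = distance/dt₂ = 0.4000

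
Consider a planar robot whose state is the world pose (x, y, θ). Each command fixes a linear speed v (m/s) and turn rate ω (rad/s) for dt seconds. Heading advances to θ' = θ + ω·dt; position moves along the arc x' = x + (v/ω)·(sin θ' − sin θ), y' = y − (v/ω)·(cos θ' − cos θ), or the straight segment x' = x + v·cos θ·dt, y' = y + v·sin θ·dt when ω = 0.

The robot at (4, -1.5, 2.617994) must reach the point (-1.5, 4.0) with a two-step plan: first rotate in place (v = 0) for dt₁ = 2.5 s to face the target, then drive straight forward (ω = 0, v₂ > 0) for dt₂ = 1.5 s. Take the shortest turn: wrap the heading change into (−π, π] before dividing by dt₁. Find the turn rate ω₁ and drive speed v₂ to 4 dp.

ω₁ = -0.1047, v₂ = 5.1854

heading to target = atan2(4−-1.5, -1.5−4) = 2.3562
Δθ = wrap(2.3562 − 2.6180) = -0.2618; ω₁ = Δθ/dt₁ = -0.1047
distance = √((-1.5−4)² + (4−-1.5)²) = 7.7782; v₂ = distance/dt₂ = 5.1854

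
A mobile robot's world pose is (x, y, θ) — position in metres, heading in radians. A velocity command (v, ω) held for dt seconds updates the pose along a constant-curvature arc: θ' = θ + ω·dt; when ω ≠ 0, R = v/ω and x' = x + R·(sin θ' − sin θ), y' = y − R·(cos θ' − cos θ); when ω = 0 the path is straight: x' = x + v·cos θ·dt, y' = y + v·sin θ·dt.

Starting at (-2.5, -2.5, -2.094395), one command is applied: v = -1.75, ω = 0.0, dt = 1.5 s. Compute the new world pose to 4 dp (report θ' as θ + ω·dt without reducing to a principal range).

(-1.1875, -0.2267, -2.0944)

θ' = -2.0944 + 0.0·1.5 = -2.0944
ω = 0 → straight: x' = -2.5 + -1.75·cos(-2.0944)·1.5 = -1.1875
y' = -2.5 + -1.75·sin(-2.0944)·1.5 = -0.2267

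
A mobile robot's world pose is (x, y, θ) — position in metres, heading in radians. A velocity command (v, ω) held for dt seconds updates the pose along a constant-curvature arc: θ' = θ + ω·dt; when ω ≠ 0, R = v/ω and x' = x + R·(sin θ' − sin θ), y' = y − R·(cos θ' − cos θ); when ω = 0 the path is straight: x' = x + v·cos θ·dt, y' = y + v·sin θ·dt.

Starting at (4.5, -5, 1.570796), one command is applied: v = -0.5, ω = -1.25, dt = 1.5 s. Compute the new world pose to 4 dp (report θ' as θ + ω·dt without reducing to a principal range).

(3.9802, -5.3816, -0.3042)

θ' = 1.5708 + -1.25·1.5 = -0.3042
R = v/ω = -0.5/-1.25 = 0.4000
x' = 4.5 + 0.4000·(sin -0.3042 − sin 1.5708) = 3.9802
y' = -5 − 0.4000·(cos -0.3042 − cos 1.5708) = -5.3816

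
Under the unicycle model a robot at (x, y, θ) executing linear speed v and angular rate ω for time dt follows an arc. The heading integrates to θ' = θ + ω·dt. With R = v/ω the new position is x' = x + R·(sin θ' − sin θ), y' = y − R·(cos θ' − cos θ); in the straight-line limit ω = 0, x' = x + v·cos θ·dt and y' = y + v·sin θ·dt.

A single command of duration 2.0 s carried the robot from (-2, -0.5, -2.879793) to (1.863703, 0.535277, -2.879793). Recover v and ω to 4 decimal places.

v = -2.0000, ω = 0.0000

Δθ = -2.879793 − -2.879793 = 0.000000
ω = Δθ/dt = 0.000000/2.0 = 0.0000
ω = 0 → v = (Δx·cos θ + Δy·sin θ)/dt = -2.0000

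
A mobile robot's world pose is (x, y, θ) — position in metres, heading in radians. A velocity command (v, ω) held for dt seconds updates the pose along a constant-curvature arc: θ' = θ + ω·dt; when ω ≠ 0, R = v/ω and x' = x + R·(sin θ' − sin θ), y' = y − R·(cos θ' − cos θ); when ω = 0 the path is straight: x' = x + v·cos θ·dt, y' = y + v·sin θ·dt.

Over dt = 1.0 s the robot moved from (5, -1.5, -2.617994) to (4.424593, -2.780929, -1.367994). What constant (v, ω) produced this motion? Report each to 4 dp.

Δθ = -1.367994 − -2.617994 = 1.250000
ω = Δθ/dt = 1.250000/1.0 = 1.2500
R = −Δy/(cos θ' − cos θ) = 1.2000
v = R·ω = 1.2000·1.2500 = 1.5000

v = 1.5000, ω = 1.2500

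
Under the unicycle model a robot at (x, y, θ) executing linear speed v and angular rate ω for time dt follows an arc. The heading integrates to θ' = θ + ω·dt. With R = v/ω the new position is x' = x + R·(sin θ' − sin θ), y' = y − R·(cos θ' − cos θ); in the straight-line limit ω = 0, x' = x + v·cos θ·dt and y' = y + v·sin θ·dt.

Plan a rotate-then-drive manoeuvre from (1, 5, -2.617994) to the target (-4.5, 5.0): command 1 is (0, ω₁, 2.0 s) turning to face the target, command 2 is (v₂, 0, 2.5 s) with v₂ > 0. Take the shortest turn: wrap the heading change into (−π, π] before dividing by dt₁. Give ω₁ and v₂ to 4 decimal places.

ω₁ = -0.2618, v₂ = 2.2000

heading to target = atan2(5−5, -4.5−1) = 3.1416
Δθ = wrap(3.1416 − -2.6180) = -0.5236; ω₁ = Δθ/dt₁ = -0.2618
distance = √((-4.5−1)² + (5−5)²) = 5.5000; v₂ = distance/dt₂ = 2.2000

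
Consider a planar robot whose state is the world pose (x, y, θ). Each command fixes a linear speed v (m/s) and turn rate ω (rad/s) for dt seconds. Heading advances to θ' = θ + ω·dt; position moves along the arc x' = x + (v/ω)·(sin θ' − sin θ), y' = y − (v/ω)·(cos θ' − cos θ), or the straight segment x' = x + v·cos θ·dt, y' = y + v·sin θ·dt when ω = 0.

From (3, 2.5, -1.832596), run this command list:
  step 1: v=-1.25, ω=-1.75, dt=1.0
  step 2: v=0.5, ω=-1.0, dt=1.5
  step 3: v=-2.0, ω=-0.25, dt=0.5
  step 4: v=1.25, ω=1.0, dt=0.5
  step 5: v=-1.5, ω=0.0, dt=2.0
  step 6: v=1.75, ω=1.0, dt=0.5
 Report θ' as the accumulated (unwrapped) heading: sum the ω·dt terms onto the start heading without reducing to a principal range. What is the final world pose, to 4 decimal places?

step 1: θ'=-3.5826 (R=0.7143) → pose (3.9948, 2.9611, -3.5826)
step 2: θ'=-5.0826 (R=-0.5000) → pose (3.7421, 3.5941, -5.0826)
step 3: θ'=-5.2076 (R=8.0000) → pose (3.3231, 2.6869, -5.2076)
step 4: θ'=-4.7076 (R=1.2500) → pose (3.4732, 3.2869, -4.7076)
step 5: θ'=-4.7076 (straight) → pose (3.4876, 0.2869, -4.7076)
step 6: θ'=-4.2076 (R=1.7500) → pose (3.2694, 1.1249, -4.2076)

(3.2694, 1.1249, -4.2076)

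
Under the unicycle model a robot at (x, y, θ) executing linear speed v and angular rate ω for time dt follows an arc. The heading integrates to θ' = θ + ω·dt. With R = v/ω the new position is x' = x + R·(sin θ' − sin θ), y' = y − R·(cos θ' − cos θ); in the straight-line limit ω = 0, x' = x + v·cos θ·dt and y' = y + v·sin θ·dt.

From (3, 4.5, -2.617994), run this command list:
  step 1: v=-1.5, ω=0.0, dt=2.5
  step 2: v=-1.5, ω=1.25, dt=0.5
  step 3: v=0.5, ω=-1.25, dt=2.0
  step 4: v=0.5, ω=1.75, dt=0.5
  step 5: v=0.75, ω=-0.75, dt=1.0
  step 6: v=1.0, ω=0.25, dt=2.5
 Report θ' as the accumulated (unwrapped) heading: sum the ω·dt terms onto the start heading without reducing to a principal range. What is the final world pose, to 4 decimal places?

(3.8545, 9.6898, -3.7430)

step 1: θ'=-2.6180 (straight) → pose (6.2476, 6.3750, -2.6180)
step 2: θ'=-1.9930 (R=-1.2000) → pose (6.7422, 6.9225, -1.9930)
step 3: θ'=-4.4930 (R=-0.4000) → pose (5.9869, 6.9994, -4.4930)
step 4: θ'=-3.6180 (R=0.2857) → pose (5.8391, 7.1911, -3.6180)
step 5: θ'=-4.3680 (R=-1.0000) → pose (5.3564, 7.7421, -4.3680)
step 6: θ'=-3.7430 (R=4.0000) → pose (3.8545, 9.6898, -3.7430)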